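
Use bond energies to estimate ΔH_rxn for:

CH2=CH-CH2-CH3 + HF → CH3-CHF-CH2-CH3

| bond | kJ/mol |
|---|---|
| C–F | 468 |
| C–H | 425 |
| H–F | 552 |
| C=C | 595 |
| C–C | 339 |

ΔH ≈ −85 kJ

Bonds broken (reactants):
  C–C: 2 × 339 = 678
  C–H: 8 × 425 = 3400
  C=C: 1 × 595 = 595
  H–F: 1 × 552 = 552
  Σ(broken) = 5225 kJ
Bonds formed (products):
  C–C: 3 × 339 = 1017
  C–F: 1 × 468 = 468
  C–H: 9 × 425 = 3825
  Σ(formed) = 5310 kJ
ΔH = Σ(broken) − Σ(formed) = 5225 − 5310 = −85 kJ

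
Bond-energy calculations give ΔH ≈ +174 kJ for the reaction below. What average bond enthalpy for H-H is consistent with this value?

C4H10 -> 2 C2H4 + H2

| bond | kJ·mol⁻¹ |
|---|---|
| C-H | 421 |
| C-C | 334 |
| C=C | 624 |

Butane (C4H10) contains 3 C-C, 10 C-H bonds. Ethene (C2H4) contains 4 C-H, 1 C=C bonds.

D(H-H) ≈ 422 kJ/mol

Let D be the H-H bond energy.
Σ(broken) = 3×334 + 10×421 = 5212
Σ(formed) = 8×421 + 2×624 + 1×D = 4616 + D
ΔH = Σ(broken) − Σ(formed) = (5212) − (4616 + D) = +596 − D
Setting this equal to +174 kJ gives D = 422 kJ/mol.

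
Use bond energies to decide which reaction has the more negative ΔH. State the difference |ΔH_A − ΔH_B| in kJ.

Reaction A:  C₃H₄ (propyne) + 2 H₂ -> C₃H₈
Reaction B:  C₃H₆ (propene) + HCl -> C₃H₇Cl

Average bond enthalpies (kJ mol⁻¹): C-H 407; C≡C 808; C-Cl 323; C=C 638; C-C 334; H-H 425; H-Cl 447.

Reaction A:
  Bonds broken (reactants):
    C≡C: 1 × 808 = 808
    C-C: 1 × 334 = 334
    C-H: 4 × 407 = 1628
    H-H: 2 × 425 = 850
    Σ(broken) = 3620 kJ
  Bonds formed (products):
    C-C: 2 × 334 = 668
    C-H: 8 × 407 = 3256
    Σ(formed) = 3924 kJ
  ΔH_A = 3620 − 3924 = −304 kJ
Reaction B:
  Bonds broken (reactants):
    C-C: 1 × 334 = 334
    C-H: 6 × 407 = 2442
    C=C: 1 × 638 = 638
    H-Cl: 1 × 447 = 447
    Σ(broken) = 3861 kJ
  Bonds formed (products):
    C-C: 2 × 334 = 668
    C-Cl: 1 × 323 = 323
    C-H: 7 × 407 = 2849
    Σ(formed) = 3840 kJ
  ΔH_B = 3861 − 3840 = +21 kJ
ΔH_A − ΔH_B = −325 kJ, so reaction A has the more negative ΔH; |ΔH_A − ΔH_B| = 325 kJ.

Reaction A, by 325 kJ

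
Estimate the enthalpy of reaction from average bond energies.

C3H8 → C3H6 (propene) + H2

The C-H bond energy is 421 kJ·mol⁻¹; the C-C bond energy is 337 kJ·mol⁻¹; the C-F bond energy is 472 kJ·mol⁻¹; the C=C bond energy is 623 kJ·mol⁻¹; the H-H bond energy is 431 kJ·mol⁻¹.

Bonds broken (reactants):
  C-C: 2 × 337 = 674
  C-H: 8 × 421 = 3368
  Σ(broken) = 4042 kJ
Bonds formed (products):
  C-C: 1 × 337 = 337
  C-H: 6 × 421 = 2526
  C=C: 1 × 623 = 623
  H-H: 1 × 431 = 431
  Σ(formed) = 3917 kJ
ΔH = Σ(broken) − Σ(formed) = 4042 − 3917 = +125 kJ

ΔH ≈ +125 kJ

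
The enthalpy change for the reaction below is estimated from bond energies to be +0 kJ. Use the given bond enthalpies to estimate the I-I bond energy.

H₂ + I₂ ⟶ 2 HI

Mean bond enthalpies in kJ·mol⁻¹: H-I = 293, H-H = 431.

D(I-I) ≈ 155 kJ/mol

Let D be the I-I bond energy.
Σ(broken) = 1×431 + 1×D = 431 + D
Σ(formed) = 2×293 = 586
ΔH = Σ(broken) − Σ(formed) = (431 + D) − (586) = −155 + D
Setting this equal to +0 kJ gives D = 155 kJ/mol.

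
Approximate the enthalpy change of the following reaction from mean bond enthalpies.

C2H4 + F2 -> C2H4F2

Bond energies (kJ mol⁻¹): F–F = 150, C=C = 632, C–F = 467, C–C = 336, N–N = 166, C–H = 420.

Bonds broken (reactants):
  C–H: 4 × 420 = 1680
  C=C: 1 × 632 = 632
  F–F: 1 × 150 = 150
  Σ(broken) = 2462 kJ
Bonds formed (products):
  C–C: 1 × 336 = 336
  C–F: 2 × 467 = 934
  C–H: 4 × 420 = 1680
  Σ(formed) = 2950 kJ
ΔH = Σ(broken) − Σ(formed) = 2462 − 2950 = −488 kJ

ΔH ≈ −488 kJ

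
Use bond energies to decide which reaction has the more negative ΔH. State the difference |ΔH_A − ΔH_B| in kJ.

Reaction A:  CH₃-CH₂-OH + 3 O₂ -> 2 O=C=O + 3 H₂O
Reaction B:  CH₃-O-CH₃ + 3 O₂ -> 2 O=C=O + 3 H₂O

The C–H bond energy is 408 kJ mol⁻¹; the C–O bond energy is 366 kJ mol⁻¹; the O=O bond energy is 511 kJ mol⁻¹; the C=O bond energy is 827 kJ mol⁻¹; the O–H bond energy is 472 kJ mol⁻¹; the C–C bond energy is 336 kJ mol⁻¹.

Reaction A:
  Bonds broken (reactants):
    C–C: 1 × 336 = 336
    C–H: 5 × 408 = 2040
    C–O: 1 × 366 = 366
    O–H: 1 × 472 = 472
    O=O: 3 × 511 = 1533
    Σ(broken) = 4747 kJ
  Bonds formed (products):
    C=O: 4 × 827 = 3308
    O–H: 6 × 472 = 2832
    Σ(formed) = 6140 kJ
  ΔH_A = 4747 − 6140 = −1393 kJ
Reaction B:
  Bonds broken (reactants):
    C–H: 6 × 408 = 2448
    C–O: 2 × 366 = 732
    O=O: 3 × 511 = 1533
    Σ(broken) = 4713 kJ
  Bonds formed (products):
    C=O: 4 × 827 = 3308
    O–H: 6 × 472 = 2832
    Σ(formed) = 6140 kJ
  ΔH_B = 4713 − 6140 = −1427 kJ
ΔH_A − ΔH_B = +34 kJ, so reaction B has the more negative ΔH; |ΔH_A − ΔH_B| = 34 kJ.

Reaction B, by 34 kJ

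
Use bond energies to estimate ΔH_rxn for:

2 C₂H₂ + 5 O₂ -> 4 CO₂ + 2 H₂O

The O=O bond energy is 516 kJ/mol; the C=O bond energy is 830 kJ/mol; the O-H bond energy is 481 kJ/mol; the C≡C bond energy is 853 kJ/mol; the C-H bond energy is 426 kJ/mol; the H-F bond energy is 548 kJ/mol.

ΔH ≈ −2574 kJ

Bonds broken (reactants):
  C≡C: 2 × 853 = 1706
  C-H: 4 × 426 = 1704
  O=O: 5 × 516 = 2580
  Σ(broken) = 5990 kJ
Bonds formed (products):
  C=O: 8 × 830 = 6640
  O-H: 4 × 481 = 1924
  Σ(formed) = 8564 kJ
ΔH = Σ(broken) − Σ(formed) = 5990 − 8564 = −2574 kJ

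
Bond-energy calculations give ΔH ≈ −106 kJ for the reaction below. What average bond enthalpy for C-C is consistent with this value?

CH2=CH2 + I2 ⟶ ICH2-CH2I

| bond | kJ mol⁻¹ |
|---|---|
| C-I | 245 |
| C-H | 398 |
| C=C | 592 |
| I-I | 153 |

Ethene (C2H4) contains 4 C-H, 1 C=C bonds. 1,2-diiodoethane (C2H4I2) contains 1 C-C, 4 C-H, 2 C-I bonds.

D(C-C) ≈ 361 kJ/mol

Let D be the C-C bond energy.
Σ(broken) = 4×398 + 1×592 + 1×153 = 2337
Σ(formed) = 1×D + 4×398 + 2×245 = 2082 + D
ΔH = Σ(broken) − Σ(formed) = (2337) − (2082 + D) = +255 − D
Setting this equal to −106 kJ gives D = 361 kJ/mol.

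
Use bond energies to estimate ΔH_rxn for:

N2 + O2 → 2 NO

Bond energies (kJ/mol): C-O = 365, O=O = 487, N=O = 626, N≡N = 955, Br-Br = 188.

ΔH ≈ +190 kJ

Bonds broken (reactants):
  N≡N: 1 × 955 = 955
  O=O: 1 × 487 = 487
  Σ(broken) = 1442 kJ
Bonds formed (products):
  N=O: 2 × 626 = 1252
  Σ(formed) = 1252 kJ
ΔH = Σ(broken) − Σ(formed) = 1442 − 1252 = +190 kJ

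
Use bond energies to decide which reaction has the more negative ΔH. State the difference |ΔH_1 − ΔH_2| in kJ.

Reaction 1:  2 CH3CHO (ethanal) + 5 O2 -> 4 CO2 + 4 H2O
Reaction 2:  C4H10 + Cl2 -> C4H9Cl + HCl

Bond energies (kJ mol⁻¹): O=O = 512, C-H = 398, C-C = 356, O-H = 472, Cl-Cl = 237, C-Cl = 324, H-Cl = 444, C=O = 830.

Reaction 1, by 2167 kJ

Reaction 1:
  Bonds broken (reactants):
    C-C: 2 × 356 = 712
    C-H: 8 × 398 = 3184
    C=O: 2 × 830 = 1660
    O=O: 5 × 512 = 2560
    Σ(broken) = 8116 kJ
  Bonds formed (products):
    C=O: 8 × 830 = 6640
    O-H: 8 × 472 = 3776
    Σ(formed) = 10416 kJ
  ΔH_1 = 8116 − 10416 = −2300 kJ
Reaction 2:
  Bonds broken (reactants):
    C-C: 3 × 356 = 1068
    C-H: 10 × 398 = 3980
    Cl-Cl: 1 × 237 = 237
    Σ(broken) = 5285 kJ
  Bonds formed (products):
    C-C: 3 × 356 = 1068
    C-Cl: 1 × 324 = 324
    C-H: 9 × 398 = 3582
    H-Cl: 1 × 444 = 444
    Σ(formed) = 5418 kJ
  ΔH_2 = 5285 − 5418 = −133 kJ
ΔH_1 − ΔH_2 = −2167 kJ, so reaction 1 has the more negative ΔH; |ΔH_1 − ΔH_2| = 2167 kJ.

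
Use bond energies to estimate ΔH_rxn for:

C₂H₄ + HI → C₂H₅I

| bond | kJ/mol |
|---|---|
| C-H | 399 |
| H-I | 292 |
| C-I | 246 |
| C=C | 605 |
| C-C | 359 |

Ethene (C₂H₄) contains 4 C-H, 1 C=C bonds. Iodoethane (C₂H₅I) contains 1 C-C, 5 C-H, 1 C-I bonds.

Bonds broken (reactants):
  C-H: 4 × 399 = 1596
  C=C: 1 × 605 = 605
  H-I: 1 × 292 = 292
  Σ(broken) = 2493 kJ
Bonds formed (products):
  C-C: 1 × 359 = 359
  C-H: 5 × 399 = 1995
  C-I: 1 × 246 = 246
  Σ(formed) = 2600 kJ
ΔH = Σ(broken) − Σ(formed) = 2493 − 2600 = −107 kJ

ΔH ≈ −107 kJ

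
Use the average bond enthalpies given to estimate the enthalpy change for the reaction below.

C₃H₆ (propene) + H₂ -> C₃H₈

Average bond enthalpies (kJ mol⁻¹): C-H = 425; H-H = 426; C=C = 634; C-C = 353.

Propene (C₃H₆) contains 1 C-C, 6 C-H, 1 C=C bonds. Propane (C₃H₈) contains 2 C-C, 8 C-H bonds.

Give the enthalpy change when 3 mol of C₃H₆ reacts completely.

Bonds broken (reactants):
  C-C: 1 × 353 = 353
  C-H: 6 × 425 = 2550
  C=C: 1 × 634 = 634
  H-H: 1 × 426 = 426
  Σ(broken) = 3963 kJ
Bonds formed (products):
  C-C: 2 × 353 = 706
  C-H: 8 × 425 = 3400
  Σ(formed) = 4106 kJ
ΔH = Σ(broken) − Σ(formed) = 3963 − 4106 = −143 kJ
For 3× the reaction as written: 3 × (−143) = −429 kJ

ΔH = −429 kJ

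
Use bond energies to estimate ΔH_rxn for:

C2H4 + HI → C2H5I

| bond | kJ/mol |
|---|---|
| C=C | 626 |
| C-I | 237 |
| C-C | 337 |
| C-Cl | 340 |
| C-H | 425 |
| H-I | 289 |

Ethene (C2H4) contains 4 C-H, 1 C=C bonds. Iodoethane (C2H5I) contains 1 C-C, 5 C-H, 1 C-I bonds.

ΔH ≈ −84 kJ

Bonds broken (reactants):
  C-H: 4 × 425 = 1700
  C=C: 1 × 626 = 626
  H-I: 1 × 289 = 289
  Σ(broken) = 2615 kJ
Bonds formed (products):
  C-C: 1 × 337 = 337
  C-H: 5 × 425 = 2125
  C-I: 1 × 237 = 237
  Σ(formed) = 2699 kJ
ΔH = Σ(broken) − Σ(formed) = 2615 − 2699 = −84 kJ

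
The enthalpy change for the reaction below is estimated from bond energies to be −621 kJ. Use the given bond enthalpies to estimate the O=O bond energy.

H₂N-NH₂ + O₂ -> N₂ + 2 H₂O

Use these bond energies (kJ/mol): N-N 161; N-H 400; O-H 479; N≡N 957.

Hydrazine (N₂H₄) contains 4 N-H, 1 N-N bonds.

Let D be the O=O bond energy.
Σ(broken) = 4×400 + 1×161 + 1×D = 1761 + D
Σ(formed) = 1×957 + 4×479 = 2873
ΔH = Σ(broken) − Σ(formed) = (1761 + D) − (2873) = −1112 + D
Setting this equal to −621 kJ gives D = 491 kJ/mol.

D(O=O) ≈ 491 kJ/mol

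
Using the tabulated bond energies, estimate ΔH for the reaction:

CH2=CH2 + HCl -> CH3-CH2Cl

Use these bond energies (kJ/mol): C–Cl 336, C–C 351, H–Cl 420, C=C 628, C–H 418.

Bonds broken (reactants):
  C–H: 4 × 418 = 1672
  C=C: 1 × 628 = 628
  H–Cl: 1 × 420 = 420
  Σ(broken) = 2720 kJ
Bonds formed (products):
  C–C: 1 × 351 = 351
  C–Cl: 1 × 336 = 336
  C–H: 5 × 418 = 2090
  Σ(formed) = 2777 kJ
ΔH = Σ(broken) − Σ(formed) = 2720 − 2777 = −57 kJ

ΔH ≈ −57 kJ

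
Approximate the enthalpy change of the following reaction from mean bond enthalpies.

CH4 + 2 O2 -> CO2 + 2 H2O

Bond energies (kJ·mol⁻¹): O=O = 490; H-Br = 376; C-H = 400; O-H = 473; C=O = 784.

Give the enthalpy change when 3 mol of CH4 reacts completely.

Bonds broken (reactants):
  C-H: 4 × 400 = 1600
  O=O: 2 × 490 = 980
  Σ(broken) = 2580 kJ
Bonds formed (products):
  C=O: 2 × 784 = 1568
  O-H: 4 × 473 = 1892
  Σ(formed) = 3460 kJ
ΔH = Σ(broken) − Σ(formed) = 2580 − 3460 = −880 kJ
For 3× the reaction as written: 3 × (−880) = −2640 kJ

ΔH = −2640 kJ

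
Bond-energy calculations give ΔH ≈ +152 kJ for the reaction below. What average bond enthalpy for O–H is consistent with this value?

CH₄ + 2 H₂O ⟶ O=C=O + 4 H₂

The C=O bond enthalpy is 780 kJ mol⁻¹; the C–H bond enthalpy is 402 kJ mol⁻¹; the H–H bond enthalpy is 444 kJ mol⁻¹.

Let D be the O–H bond energy.
Σ(broken) = 4×402 + 4×D = 1608 + 4D
Σ(formed) = 2×780 + 4×444 = 3336
ΔH = Σ(broken) − Σ(formed) = (1608 + 4D) − (3336) = −1728 + 4D
Setting this equal to +152 kJ gives 4D = 1880, so D = 470 kJ/mol.

D(O–H) ≈ 470 kJ/mol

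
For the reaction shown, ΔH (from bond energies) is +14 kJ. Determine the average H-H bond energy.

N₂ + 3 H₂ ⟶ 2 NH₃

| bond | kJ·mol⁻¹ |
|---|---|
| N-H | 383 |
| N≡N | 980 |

Let D be the H-H bond energy.
Σ(broken) = 3×D + 1×980 = 980 + 3D
Σ(formed) = 6×383 = 2298
ΔH = Σ(broken) − Σ(formed) = (980 + 3D) − (2298) = −1318 + 3D
Setting this equal to +14 kJ gives 3D = 1332, so D = 444 kJ/mol.

D(H-H) ≈ 444 kJ/mol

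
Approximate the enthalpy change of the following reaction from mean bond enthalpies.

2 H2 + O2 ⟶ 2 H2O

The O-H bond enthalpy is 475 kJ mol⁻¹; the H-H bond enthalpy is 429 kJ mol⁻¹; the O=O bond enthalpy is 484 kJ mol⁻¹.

Bonds broken (reactants):
  H-H: 2 × 429 = 858
  O=O: 1 × 484 = 484
  Σ(broken) = 1342 kJ
Bonds formed (products):
  O-H: 4 × 475 = 1900
  Σ(formed) = 1900 kJ
ΔH = Σ(broken) − Σ(formed) = 1342 − 1900 = −558 kJ

ΔH ≈ −558 kJ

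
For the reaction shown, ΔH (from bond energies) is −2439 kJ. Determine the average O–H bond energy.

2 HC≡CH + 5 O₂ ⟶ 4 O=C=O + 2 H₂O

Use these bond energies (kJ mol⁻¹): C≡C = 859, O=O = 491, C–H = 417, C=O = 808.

Let D be the O–H bond energy.
Σ(broken) = 2×859 + 4×417 + 5×491 = 5841
Σ(formed) = 8×808 + 4×D = 6464 + 4D
ΔH = Σ(broken) − Σ(formed) = (5841) − (6464 + 4D) = −623 − 4D
Setting this equal to −2439 kJ gives 4D = 1816, so D = 454 kJ/mol.

D(O–H) ≈ 454 kJ/mol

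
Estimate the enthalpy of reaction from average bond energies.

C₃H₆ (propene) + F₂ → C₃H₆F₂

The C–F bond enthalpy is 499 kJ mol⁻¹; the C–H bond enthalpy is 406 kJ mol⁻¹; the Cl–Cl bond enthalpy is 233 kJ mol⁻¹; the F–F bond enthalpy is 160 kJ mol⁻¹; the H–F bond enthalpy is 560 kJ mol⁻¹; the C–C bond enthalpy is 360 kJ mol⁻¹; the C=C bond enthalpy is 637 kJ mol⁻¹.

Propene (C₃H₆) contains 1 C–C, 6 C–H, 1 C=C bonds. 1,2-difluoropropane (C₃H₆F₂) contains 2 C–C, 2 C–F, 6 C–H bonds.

ΔH ≈ −561 kJ

Bonds broken (reactants):
  C–C: 1 × 360 = 360
  C–H: 6 × 406 = 2436
  C=C: 1 × 637 = 637
  F–F: 1 × 160 = 160
  Σ(broken) = 3593 kJ
Bonds formed (products):
  C–C: 2 × 360 = 720
  C–F: 2 × 499 = 998
  C–H: 6 × 406 = 2436
  Σ(formed) = 4154 kJ
ΔH = Σ(broken) − Σ(formed) = 3593 − 4154 = −561 kJ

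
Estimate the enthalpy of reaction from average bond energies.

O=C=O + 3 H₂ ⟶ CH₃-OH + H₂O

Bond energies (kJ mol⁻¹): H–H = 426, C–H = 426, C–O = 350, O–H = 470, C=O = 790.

ΔH ≈ −180 kJ

Bonds broken (reactants):
  C=O: 2 × 790 = 1580
  H–H: 3 × 426 = 1278
  Σ(broken) = 2858 kJ
Bonds formed (products):
  C–H: 3 × 426 = 1278
  C–O: 1 × 350 = 350
  O–H: 3 × 470 = 1410
  Σ(formed) = 3038 kJ
ΔH = Σ(broken) − Σ(formed) = 2858 − 3038 = −180 kJ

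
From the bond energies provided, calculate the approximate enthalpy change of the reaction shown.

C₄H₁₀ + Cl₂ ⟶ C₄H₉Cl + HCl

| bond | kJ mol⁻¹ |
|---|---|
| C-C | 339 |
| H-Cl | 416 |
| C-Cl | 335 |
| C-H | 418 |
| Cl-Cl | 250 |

ΔH ≈ −83 kJ

Bonds broken (reactants):
  C-C: 3 × 339 = 1017
  C-H: 10 × 418 = 4180
  Cl-Cl: 1 × 250 = 250
  Σ(broken) = 5447 kJ
Bonds formed (products):
  C-C: 3 × 339 = 1017
  C-Cl: 1 × 335 = 335
  C-H: 9 × 418 = 3762
  H-Cl: 1 × 416 = 416
  Σ(formed) = 5530 kJ
ΔH = Σ(broken) − Σ(formed) = 5447 − 5530 = −83 kJ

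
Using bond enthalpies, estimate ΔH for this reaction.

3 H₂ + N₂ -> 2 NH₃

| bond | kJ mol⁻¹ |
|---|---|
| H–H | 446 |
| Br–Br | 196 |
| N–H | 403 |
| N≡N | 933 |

Bonds broken (reactants):
  H–H: 3 × 446 = 1338
  N≡N: 1 × 933 = 933
  Σ(broken) = 2271 kJ
Bonds formed (products):
  N–H: 6 × 403 = 2418
  Σ(formed) = 2418 kJ
ΔH = Σ(broken) − Σ(formed) = 2271 − 2418 = −147 kJ

ΔH ≈ −147 kJ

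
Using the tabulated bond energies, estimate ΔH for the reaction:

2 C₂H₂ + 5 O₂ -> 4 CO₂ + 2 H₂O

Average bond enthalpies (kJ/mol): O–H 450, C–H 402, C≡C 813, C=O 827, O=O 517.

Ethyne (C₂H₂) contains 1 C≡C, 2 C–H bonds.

ΔH ≈ −2597 kJ

Bonds broken (reactants):
  C≡C: 2 × 813 = 1626
  C–H: 4 × 402 = 1608
  O=O: 5 × 517 = 2585
  Σ(broken) = 5819 kJ
Bonds formed (products):
  C=O: 8 × 827 = 6616
  O–H: 4 × 450 = 1800
  Σ(formed) = 8416 kJ
ΔH = Σ(broken) − Σ(formed) = 5819 − 8416 = −2597 kJ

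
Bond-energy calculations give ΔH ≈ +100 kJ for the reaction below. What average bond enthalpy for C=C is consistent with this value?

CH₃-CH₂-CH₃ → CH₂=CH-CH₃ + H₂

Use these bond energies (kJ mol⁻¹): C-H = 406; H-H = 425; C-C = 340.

D(C=C) ≈ 627 kJ/mol

Let D be the C=C bond energy.
Σ(broken) = 2×340 + 8×406 = 3928
Σ(formed) = 1×340 + 6×406 + 1×D + 1×425 = 3201 + D
ΔH = Σ(broken) − Σ(formed) = (3928) − (3201 + D) = +727 − D
Setting this equal to +100 kJ gives D = 627 kJ/mol.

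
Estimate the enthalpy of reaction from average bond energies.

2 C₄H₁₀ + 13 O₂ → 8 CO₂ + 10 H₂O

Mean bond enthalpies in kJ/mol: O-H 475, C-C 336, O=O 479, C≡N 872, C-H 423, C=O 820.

ΔH ≈ −5917 kJ

Bonds broken (reactants):
  C-C: 6 × 336 = 2016
  C-H: 20 × 423 = 8460
  O=O: 13 × 479 = 6227
  Σ(broken) = 16703 kJ
Bonds formed (products):
  C=O: 16 × 820 = 13120
  O-H: 20 × 475 = 9500
  Σ(formed) = 22620 kJ
ΔH = Σ(broken) − Σ(formed) = 16703 − 22620 = −5917 kJ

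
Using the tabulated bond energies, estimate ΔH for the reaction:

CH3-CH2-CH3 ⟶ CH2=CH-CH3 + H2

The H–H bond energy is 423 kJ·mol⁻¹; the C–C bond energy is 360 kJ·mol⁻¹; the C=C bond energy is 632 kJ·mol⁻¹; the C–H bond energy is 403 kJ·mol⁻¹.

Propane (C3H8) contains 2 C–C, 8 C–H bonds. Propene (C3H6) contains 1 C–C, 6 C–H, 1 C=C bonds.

ΔH ≈ +111 kJ

Bonds broken (reactants):
  C–C: 2 × 360 = 720
  C–H: 8 × 403 = 3224
  Σ(broken) = 3944 kJ
Bonds formed (products):
  C–C: 1 × 360 = 360
  C–H: 6 × 403 = 2418
  C=C: 1 × 632 = 632
  H–H: 1 × 423 = 423
  Σ(formed) = 3833 kJ
ΔH = Σ(broken) − Σ(formed) = 3944 − 3833 = +111 kJ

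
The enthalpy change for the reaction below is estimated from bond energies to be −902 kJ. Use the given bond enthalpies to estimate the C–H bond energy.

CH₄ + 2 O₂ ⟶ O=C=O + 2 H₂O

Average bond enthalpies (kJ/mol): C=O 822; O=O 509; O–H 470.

D(C–H) ≈ 401 kJ/mol

Let D be the C–H bond energy.
Σ(broken) = 4×D + 2×509 = 1018 + 4D
Σ(formed) = 2×822 + 4×470 = 3524
ΔH = Σ(broken) − Σ(formed) = (1018 + 4D) − (3524) = −2506 + 4D
Setting this equal to −902 kJ gives 4D = 1604, so D = 401 kJ/mol.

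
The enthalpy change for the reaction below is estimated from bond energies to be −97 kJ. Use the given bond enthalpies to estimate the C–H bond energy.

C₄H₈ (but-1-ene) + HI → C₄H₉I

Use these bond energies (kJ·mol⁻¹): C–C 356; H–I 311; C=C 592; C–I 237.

D(C–H) ≈ 407 kJ/mol

Let D be the C–H bond energy.
Σ(broken) = 2×356 + 8×D + 1×592 + 1×311 = 1615 + 8D
Σ(formed) = 3×356 + 9×D + 1×237 = 1305 + 9D
ΔH = Σ(broken) − Σ(formed) = (1615 + 8D) − (1305 + 9D) = +310 − D
Setting this equal to −97 kJ gives D = 407 kJ/mol.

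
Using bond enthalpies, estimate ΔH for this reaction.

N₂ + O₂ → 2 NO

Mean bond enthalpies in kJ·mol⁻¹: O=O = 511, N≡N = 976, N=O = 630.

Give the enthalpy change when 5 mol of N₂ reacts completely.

ΔH = +1135 kJ

Bonds broken (reactants):
  N≡N: 1 × 976 = 976
  O=O: 1 × 511 = 511
  Σ(broken) = 1487 kJ
Bonds formed (products):
  N=O: 2 × 630 = 1260
  Σ(formed) = 1260 kJ
ΔH = Σ(broken) − Σ(formed) = 1487 − 1260 = +227 kJ
For 5× the reaction as written: 5 × (+227) = +1135 kJ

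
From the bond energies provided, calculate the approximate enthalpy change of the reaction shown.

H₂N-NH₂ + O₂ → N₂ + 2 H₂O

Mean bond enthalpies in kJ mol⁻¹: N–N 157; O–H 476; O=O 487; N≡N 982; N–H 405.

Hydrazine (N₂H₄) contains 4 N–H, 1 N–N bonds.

Bonds broken (reactants):
  N–H: 4 × 405 = 1620
  N–N: 1 × 157 = 157
  O=O: 1 × 487 = 487
  Σ(broken) = 2264 kJ
Bonds formed (products):
  N≡N: 1 × 982 = 982
  O–H: 4 × 476 = 1904
  Σ(formed) = 2886 kJ
ΔH = Σ(broken) − Σ(formed) = 2264 − 2886 = −622 kJ

ΔH ≈ −622 kJ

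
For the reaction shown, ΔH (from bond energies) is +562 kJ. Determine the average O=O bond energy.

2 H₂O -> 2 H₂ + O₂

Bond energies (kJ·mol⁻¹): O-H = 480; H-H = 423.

Let D be the O=O bond energy.
Σ(broken) = 4×480 = 1920
Σ(formed) = 2×423 + 1×D = 846 + D
ΔH = Σ(broken) − Σ(formed) = (1920) − (846 + D) = +1074 − D
Setting this equal to +562 kJ gives D = 512 kJ/mol.

D(O=O) ≈ 512 kJ/mol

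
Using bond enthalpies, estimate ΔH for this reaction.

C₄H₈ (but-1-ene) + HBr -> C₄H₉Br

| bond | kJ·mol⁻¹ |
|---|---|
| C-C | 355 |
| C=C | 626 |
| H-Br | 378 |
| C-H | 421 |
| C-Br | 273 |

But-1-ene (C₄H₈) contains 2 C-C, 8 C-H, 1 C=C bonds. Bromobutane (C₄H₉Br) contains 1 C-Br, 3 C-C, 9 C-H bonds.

ΔH ≈ −45 kJ

Bonds broken (reactants):
  C-C: 2 × 355 = 710
  C-H: 8 × 421 = 3368
  C=C: 1 × 626 = 626
  H-Br: 1 × 378 = 378
  Σ(broken) = 5082 kJ
Bonds formed (products):
  C-Br: 1 × 273 = 273
  C-C: 3 × 355 = 1065
  C-H: 9 × 421 = 3789
  Σ(formed) = 5127 kJ
ΔH = Σ(broken) − Σ(formed) = 5082 − 5127 = −45 kJ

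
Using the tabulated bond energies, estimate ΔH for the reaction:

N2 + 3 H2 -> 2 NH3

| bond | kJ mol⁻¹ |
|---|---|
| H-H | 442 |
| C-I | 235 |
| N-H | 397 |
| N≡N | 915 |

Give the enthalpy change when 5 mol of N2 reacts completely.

Bonds broken (reactants):
  H-H: 3 × 442 = 1326
  N≡N: 1 × 915 = 915
  Σ(broken) = 2241 kJ
Bonds formed (products):
  N-H: 6 × 397 = 2382
  Σ(formed) = 2382 kJ
ΔH = Σ(broken) − Σ(formed) = 2241 − 2382 = −141 kJ
For 5× the reaction as written: 5 × (−141) = −705 kJ

ΔH = −705 kJ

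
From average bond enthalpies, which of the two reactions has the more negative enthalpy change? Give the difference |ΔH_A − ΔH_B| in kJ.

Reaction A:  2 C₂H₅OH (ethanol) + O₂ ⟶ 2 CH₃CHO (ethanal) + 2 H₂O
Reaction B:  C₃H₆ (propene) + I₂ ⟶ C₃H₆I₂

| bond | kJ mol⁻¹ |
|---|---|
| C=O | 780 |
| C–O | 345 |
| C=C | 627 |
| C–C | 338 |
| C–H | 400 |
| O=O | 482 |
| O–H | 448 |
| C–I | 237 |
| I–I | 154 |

Reaction A:
  Bonds broken (reactants):
    C–C: 2 × 338 = 676
    C–H: 10 × 400 = 4000
    C–O: 2 × 345 = 690
    O–H: 2 × 448 = 896
    O=O: 1 × 482 = 482
    Σ(broken) = 6744 kJ
  Bonds formed (products):
    C–C: 2 × 338 = 676
    C–H: 8 × 400 = 3200
    C=O: 2 × 780 = 1560
    O–H: 4 × 448 = 1792
    Σ(formed) = 7228 kJ
  ΔH_A = 6744 − 7228 = −484 kJ
Reaction B:
  Bonds broken (reactants):
    C–C: 1 × 338 = 338
    C–H: 6 × 400 = 2400
    C=C: 1 × 627 = 627
    I–I: 1 × 154 = 154
    Σ(broken) = 3519 kJ
  Bonds formed (products):
    C–C: 2 × 338 = 676
    C–H: 6 × 400 = 2400
    C–I: 2 × 237 = 474
    Σ(formed) = 3550 kJ
  ΔH_B = 3519 − 3550 = −31 kJ
ΔH_A − ΔH_B = −453 kJ, so reaction A has the more negative ΔH; |ΔH_A − ΔH_B| = 453 kJ.

Reaction A, by 453 kJ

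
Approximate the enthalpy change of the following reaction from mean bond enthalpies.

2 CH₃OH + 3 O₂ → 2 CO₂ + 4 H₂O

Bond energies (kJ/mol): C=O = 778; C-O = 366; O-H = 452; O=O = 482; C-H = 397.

Bonds broken (reactants):
  C-H: 6 × 397 = 2382
  C-O: 2 × 366 = 732
  O-H: 2 × 452 = 904
  O=O: 3 × 482 = 1446
  Σ(broken) = 5464 kJ
Bonds formed (products):
  C=O: 4 × 778 = 3112
  O-H: 8 × 452 = 3616
  Σ(formed) = 6728 kJ
ΔH = Σ(broken) − Σ(formed) = 5464 − 6728 = −1264 kJ

ΔH ≈ −1264 kJ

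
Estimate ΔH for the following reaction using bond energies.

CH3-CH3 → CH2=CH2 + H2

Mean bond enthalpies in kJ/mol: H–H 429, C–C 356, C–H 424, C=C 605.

ΔH ≈ +170 kJ

Bonds broken (reactants):
  C–C: 1 × 356 = 356
  C–H: 6 × 424 = 2544
  Σ(broken) = 2900 kJ
Bonds formed (products):
  C–H: 4 × 424 = 1696
  C=C: 1 × 605 = 605
  H–H: 1 × 429 = 429
  Σ(formed) = 2730 kJ
ΔH = Σ(broken) − Σ(formed) = 2900 − 2730 = +170 kJ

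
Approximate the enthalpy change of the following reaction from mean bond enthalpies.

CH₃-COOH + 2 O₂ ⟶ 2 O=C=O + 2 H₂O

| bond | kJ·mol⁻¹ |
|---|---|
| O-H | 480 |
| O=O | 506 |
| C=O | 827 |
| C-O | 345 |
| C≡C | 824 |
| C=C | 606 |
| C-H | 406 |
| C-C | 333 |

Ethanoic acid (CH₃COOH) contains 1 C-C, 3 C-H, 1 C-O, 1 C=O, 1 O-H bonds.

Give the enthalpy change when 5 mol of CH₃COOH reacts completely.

ΔH = −5065 kJ

Bonds broken (reactants):
  C-C: 1 × 333 = 333
  C-H: 3 × 406 = 1218
  C-O: 1 × 345 = 345
  C=O: 1 × 827 = 827
  O-H: 1 × 480 = 480
  O=O: 2 × 506 = 1012
  Σ(broken) = 4215 kJ
Bonds formed (products):
  C=O: 4 × 827 = 3308
  O-H: 4 × 480 = 1920
  Σ(formed) = 5228 kJ
ΔH = Σ(broken) − Σ(formed) = 4215 − 5228 = −1013 kJ
For 5× the reaction as written: 5 × (−1013) = −5065 kJ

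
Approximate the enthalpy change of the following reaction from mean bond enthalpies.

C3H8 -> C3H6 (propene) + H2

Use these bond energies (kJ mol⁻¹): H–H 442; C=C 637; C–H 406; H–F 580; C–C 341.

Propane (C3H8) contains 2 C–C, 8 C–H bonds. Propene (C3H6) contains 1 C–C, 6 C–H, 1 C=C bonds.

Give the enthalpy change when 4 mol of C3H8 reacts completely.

Bonds broken (reactants):
  C–C: 2 × 341 = 682
  C–H: 8 × 406 = 3248
  Σ(broken) = 3930 kJ
Bonds formed (products):
  C–C: 1 × 341 = 341
  C–H: 6 × 406 = 2436
  C=C: 1 × 637 = 637
  H–H: 1 × 442 = 442
  Σ(formed) = 3856 kJ
ΔH = Σ(broken) − Σ(formed) = 3930 − 3856 = +74 kJ
For 4× the reaction as written: 4 × (+74) = +296 kJ

ΔH = +296 kJ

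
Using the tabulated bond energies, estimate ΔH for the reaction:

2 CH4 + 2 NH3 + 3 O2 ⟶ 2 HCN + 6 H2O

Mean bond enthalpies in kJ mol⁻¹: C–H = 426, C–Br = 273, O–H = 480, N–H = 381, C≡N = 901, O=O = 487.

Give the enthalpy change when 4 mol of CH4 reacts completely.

Bonds broken (reactants):
  C–H: 8 × 426 = 3408
  N–H: 6 × 381 = 2286
  O=O: 3 × 487 = 1461
  Σ(broken) = 7155 kJ
Bonds formed (products):
  C≡N: 2 × 901 = 1802
  C–H: 2 × 426 = 852
  O–H: 12 × 480 = 5760
  Σ(formed) = 8414 kJ
ΔH = Σ(broken) − Σ(formed) = 7155 − 8414 = −1259 kJ
For 2× the reaction as written: 2 × (−1259) = −2518 kJ

ΔH = −2518 kJ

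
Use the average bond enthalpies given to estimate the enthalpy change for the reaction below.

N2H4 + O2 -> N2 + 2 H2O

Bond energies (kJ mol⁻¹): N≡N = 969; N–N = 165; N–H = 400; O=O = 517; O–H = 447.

ΔH ≈ −475 kJ

Bonds broken (reactants):
  N–H: 4 × 400 = 1600
  N–N: 1 × 165 = 165
  O=O: 1 × 517 = 517
  Σ(broken) = 2282 kJ
Bonds formed (products):
  N≡N: 1 × 969 = 969
  O–H: 4 × 447 = 1788
  Σ(formed) = 2757 kJ
ΔH = Σ(broken) − Σ(formed) = 2282 − 2757 = −475 kJ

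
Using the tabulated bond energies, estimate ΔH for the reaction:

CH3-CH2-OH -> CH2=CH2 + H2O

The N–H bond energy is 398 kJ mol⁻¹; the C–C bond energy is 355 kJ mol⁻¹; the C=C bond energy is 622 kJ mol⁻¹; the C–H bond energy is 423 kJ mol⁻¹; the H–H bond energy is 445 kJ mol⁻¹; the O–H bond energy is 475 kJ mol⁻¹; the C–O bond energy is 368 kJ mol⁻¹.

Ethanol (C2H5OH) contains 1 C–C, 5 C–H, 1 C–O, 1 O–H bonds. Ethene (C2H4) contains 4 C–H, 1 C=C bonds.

ΔH ≈ +49 kJ

Bonds broken (reactants):
  C–C: 1 × 355 = 355
  C–H: 5 × 423 = 2115
  C–O: 1 × 368 = 368
  O–H: 1 × 475 = 475
  Σ(broken) = 3313 kJ
Bonds formed (products):
  C–H: 4 × 423 = 1692
  C=C: 1 × 622 = 622
  O–H: 2 × 475 = 950
  Σ(formed) = 3264 kJ
ΔH = Σ(broken) − Σ(formed) = 3313 − 3264 = +49 kJ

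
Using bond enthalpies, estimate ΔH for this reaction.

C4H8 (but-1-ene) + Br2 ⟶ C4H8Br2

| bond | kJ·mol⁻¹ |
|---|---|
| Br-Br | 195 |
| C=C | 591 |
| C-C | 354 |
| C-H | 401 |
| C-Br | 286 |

Bonds broken (reactants):
  Br-Br: 1 × 195 = 195
  C-C: 2 × 354 = 708
  C-H: 8 × 401 = 3208
  C=C: 1 × 591 = 591
  Σ(broken) = 4702 kJ
Bonds formed (products):
  C-Br: 2 × 286 = 572
  C-C: 3 × 354 = 1062
  C-H: 8 × 401 = 3208
  Σ(formed) = 4842 kJ
ΔH = Σ(broken) − Σ(formed) = 4702 − 4842 = −140 kJ

ΔH ≈ −140 kJ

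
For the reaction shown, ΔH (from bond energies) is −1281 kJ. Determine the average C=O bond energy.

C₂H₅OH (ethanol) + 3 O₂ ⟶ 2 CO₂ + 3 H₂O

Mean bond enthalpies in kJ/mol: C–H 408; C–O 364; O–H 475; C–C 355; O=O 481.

D(C=O) ≈ 777 kJ/mol

Let D be the C=O bond energy.
Σ(broken) = 1×355 + 5×408 + 1×364 + 1×475 + 3×481 = 4677
Σ(formed) = 4×D + 6×475 = 2850 + 4D
ΔH = Σ(broken) − Σ(formed) = (4677) − (2850 + 4D) = +1827 − 4D
Setting this equal to −1281 kJ gives 4D = 3108, so D = 777 kJ/mol.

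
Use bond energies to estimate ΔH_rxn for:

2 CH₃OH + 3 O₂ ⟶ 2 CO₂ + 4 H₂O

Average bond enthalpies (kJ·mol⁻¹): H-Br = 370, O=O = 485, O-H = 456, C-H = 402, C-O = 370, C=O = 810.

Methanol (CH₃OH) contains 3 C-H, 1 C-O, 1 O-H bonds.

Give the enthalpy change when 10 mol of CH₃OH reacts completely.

Bonds broken (reactants):
  C-H: 6 × 402 = 2412
  C-O: 2 × 370 = 740
  O-H: 2 × 456 = 912
  O=O: 3 × 485 = 1455
  Σ(broken) = 5519 kJ
Bonds formed (products):
  C=O: 4 × 810 = 3240
  O-H: 8 × 456 = 3648
  Σ(formed) = 6888 kJ
ΔH = Σ(broken) − Σ(formed) = 5519 − 6888 = −1369 kJ
For 5× the reaction as written: 5 × (−1369) = −6845 kJ

ΔH = −6845 kJ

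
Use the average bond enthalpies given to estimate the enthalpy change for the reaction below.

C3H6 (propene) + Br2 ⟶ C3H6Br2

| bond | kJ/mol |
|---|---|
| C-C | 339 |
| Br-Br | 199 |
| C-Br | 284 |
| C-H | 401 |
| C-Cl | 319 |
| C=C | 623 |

ΔH ≈ −85 kJ

Bonds broken (reactants):
  Br-Br: 1 × 199 = 199
  C-C: 1 × 339 = 339
  C-H: 6 × 401 = 2406
  C=C: 1 × 623 = 623
  Σ(broken) = 3567 kJ
Bonds formed (products):
  C-Br: 2 × 284 = 568
  C-C: 2 × 339 = 678
  C-H: 6 × 401 = 2406
  Σ(formed) = 3652 kJ
ΔH = Σ(broken) − Σ(formed) = 3567 − 3652 = −85 kJ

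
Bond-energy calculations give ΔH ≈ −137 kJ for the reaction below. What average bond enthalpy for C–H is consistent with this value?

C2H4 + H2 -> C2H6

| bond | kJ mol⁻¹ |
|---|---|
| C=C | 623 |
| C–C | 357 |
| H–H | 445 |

D(C–H) ≈ 424 kJ/mol

Let D be the C–H bond energy.
Σ(broken) = 4×D + 1×623 + 1×445 = 1068 + 4D
Σ(formed) = 1×357 + 6×D = 357 + 6D
ΔH = Σ(broken) − Σ(formed) = (1068 + 4D) − (357 + 6D) = +711 − 2D
Setting this equal to −137 kJ gives 2D = 848, so D = 424 kJ/mol.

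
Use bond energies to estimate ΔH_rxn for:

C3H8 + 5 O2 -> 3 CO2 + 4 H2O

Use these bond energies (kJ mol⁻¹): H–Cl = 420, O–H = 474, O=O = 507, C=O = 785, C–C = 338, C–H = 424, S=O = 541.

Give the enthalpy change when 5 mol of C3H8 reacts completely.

ΔH = −9495 kJ

Bonds broken (reactants):
  C–C: 2 × 338 = 676
  C–H: 8 × 424 = 3392
  O=O: 5 × 507 = 2535
  Σ(broken) = 6603 kJ
Bonds formed (products):
  C=O: 6 × 785 = 4710
  O–H: 8 × 474 = 3792
  Σ(formed) = 8502 kJ
ΔH = Σ(broken) − Σ(formed) = 6603 − 8502 = −1899 kJ
For 5× the reaction as written: 5 × (−1899) = −9495 kJ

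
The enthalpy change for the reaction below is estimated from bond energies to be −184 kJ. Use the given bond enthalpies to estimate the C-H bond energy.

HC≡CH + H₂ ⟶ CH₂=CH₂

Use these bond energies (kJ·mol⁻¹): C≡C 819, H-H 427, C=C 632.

D(C-H) ≈ 399 kJ/mol

Let D be the C-H bond energy.
Σ(broken) = 1×819 + 2×D + 1×427 = 1246 + 2D
Σ(formed) = 4×D + 1×632 = 632 + 4D
ΔH = Σ(broken) − Σ(formed) = (1246 + 2D) − (632 + 4D) = +614 − 2D
Setting this equal to −184 kJ gives 2D = 798, so D = 399 kJ/mol.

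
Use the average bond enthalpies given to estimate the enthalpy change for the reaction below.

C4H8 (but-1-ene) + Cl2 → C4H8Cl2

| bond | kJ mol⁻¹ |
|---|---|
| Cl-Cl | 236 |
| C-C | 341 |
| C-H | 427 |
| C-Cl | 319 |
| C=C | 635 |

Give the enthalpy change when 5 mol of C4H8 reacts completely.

ΔH = −540 kJ

Bonds broken (reactants):
  C-C: 2 × 341 = 682
  C-H: 8 × 427 = 3416
  C=C: 1 × 635 = 635
  Cl-Cl: 1 × 236 = 236
  Σ(broken) = 4969 kJ
Bonds formed (products):
  C-C: 3 × 341 = 1023
  C-Cl: 2 × 319 = 638
  C-H: 8 × 427 = 3416
  Σ(formed) = 5077 kJ
ΔH = Σ(broken) − Σ(formed) = 4969 − 5077 = −108 kJ
For 5× the reaction as written: 5 × (−108) = −540 kJ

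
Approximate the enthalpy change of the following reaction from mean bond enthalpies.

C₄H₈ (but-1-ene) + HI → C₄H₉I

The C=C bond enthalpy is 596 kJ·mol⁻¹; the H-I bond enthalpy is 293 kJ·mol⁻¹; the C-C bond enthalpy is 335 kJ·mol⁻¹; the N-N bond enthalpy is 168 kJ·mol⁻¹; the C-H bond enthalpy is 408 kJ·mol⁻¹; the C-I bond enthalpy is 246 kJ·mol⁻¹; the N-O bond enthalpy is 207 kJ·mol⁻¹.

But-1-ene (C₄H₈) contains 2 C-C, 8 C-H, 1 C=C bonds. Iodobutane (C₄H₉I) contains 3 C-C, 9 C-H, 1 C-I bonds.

ΔH ≈ −100 kJ

Bonds broken (reactants):
  C-C: 2 × 335 = 670
  C-H: 8 × 408 = 3264
  C=C: 1 × 596 = 596
  H-I: 1 × 293 = 293
  Σ(broken) = 4823 kJ
Bonds formed (products):
  C-C: 3 × 335 = 1005
  C-H: 9 × 408 = 3672
  C-I: 1 × 246 = 246
  Σ(formed) = 4923 kJ
ΔH = Σ(broken) − Σ(formed) = 4823 − 4923 = −100 kJ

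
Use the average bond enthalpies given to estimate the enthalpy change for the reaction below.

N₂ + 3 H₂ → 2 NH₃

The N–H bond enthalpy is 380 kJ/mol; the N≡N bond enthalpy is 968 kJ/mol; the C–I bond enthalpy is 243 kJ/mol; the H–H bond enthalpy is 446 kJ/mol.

ΔH ≈ +26 kJ

Bonds broken (reactants):
  H–H: 3 × 446 = 1338
  N≡N: 1 × 968 = 968
  Σ(broken) = 2306 kJ
Bonds formed (products):
  N–H: 6 × 380 = 2280
  Σ(formed) = 2280 kJ
ΔH = Σ(broken) − Σ(formed) = 2306 − 2280 = +26 kJ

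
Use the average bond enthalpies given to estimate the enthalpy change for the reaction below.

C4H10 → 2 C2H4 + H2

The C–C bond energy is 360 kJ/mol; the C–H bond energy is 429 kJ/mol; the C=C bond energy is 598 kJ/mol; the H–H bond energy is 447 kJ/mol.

ΔH ≈ +295 kJ

Bonds broken (reactants):
  C–C: 3 × 360 = 1080
  C–H: 10 × 429 = 4290
  Σ(broken) = 5370 kJ
Bonds formed (products):
  C–H: 8 × 429 = 3432
  C=C: 2 × 598 = 1196
  H–H: 1 × 447 = 447
  Σ(formed) = 5075 kJ
ΔH = Σ(broken) − Σ(formed) = 5370 − 5075 = +295 kJ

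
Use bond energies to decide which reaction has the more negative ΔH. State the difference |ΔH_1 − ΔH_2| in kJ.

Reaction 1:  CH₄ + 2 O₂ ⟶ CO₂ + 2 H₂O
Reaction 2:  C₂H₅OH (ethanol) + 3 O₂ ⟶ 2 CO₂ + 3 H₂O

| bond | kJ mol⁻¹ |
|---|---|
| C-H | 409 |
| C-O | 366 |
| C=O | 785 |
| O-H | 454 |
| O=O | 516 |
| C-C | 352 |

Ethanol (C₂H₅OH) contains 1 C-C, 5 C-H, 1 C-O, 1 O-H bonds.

Reaction 1:
  Bonds broken (reactants):
    C-H: 4 × 409 = 1636
    O=O: 2 × 516 = 1032
    Σ(broken) = 2668 kJ
  Bonds formed (products):
    C=O: 2 × 785 = 1570
    O-H: 4 × 454 = 1816
    Σ(formed) = 3386 kJ
  ΔH_1 = 2668 − 3386 = −718 kJ
Reaction 2:
  Bonds broken (reactants):
    C-C: 1 × 352 = 352
    C-H: 5 × 409 = 2045
    C-O: 1 × 366 = 366
    O-H: 1 × 454 = 454
    O=O: 3 × 516 = 1548
    Σ(broken) = 4765 kJ
  Bonds formed (products):
    C=O: 4 × 785 = 3140
    O-H: 6 × 454 = 2724
    Σ(formed) = 5864 kJ
  ΔH_2 = 4765 − 5864 = −1099 kJ
ΔH_1 − ΔH_2 = +381 kJ, so reaction 2 has the more negative ΔH; |ΔH_1 − ΔH_2| = 381 kJ.

Reaction 2, by 381 kJ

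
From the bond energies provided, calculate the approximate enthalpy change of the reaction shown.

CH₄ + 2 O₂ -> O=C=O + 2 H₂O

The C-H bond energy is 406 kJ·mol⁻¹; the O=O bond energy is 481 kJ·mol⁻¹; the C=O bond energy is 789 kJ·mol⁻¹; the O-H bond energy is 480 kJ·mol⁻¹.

Bonds broken (reactants):
  C-H: 4 × 406 = 1624
  O=O: 2 × 481 = 962
  Σ(broken) = 2586 kJ
Bonds formed (products):
  C=O: 2 × 789 = 1578
  O-H: 4 × 480 = 1920
  Σ(formed) = 3498 kJ
ΔH = Σ(broken) − Σ(formed) = 2586 − 3498 = −912 kJ

ΔH ≈ −912 kJ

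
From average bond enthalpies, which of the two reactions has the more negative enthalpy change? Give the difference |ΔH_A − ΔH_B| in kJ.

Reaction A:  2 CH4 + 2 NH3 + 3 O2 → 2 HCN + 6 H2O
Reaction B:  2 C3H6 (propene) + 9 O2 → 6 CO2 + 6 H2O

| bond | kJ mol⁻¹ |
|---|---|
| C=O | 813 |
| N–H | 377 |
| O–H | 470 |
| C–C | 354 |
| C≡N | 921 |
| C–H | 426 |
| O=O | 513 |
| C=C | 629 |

Reaction A:
  Bonds broken (reactants):
    C–H: 8 × 426 = 3408
    N–H: 6 × 377 = 2262
    O=O: 3 × 513 = 1539
    Σ(broken) = 7209 kJ
  Bonds formed (products):
    C≡N: 2 × 921 = 1842
    C–H: 2 × 426 = 852
    O–H: 12 × 470 = 5640
    Σ(formed) = 8334 kJ
  ΔH_A = 7209 − 8334 = −1125 kJ
Reaction B:
  Bonds broken (reactants):
    C–C: 2 × 354 = 708
    C–H: 12 × 426 = 5112
    C=C: 2 × 629 = 1258
    O=O: 9 × 513 = 4617
    Σ(broken) = 11695 kJ
  Bonds formed (products):
    C=O: 12 × 813 = 9756
    O–H: 12 × 470 = 5640
    Σ(formed) = 15396 kJ
  ΔH_B = 11695 − 15396 = −3701 kJ
ΔH_A − ΔH_B = +2576 kJ, so reaction B has the more negative ΔH; |ΔH_A − ΔH_B| = 2576 kJ.

Reaction B, by 2576 kJ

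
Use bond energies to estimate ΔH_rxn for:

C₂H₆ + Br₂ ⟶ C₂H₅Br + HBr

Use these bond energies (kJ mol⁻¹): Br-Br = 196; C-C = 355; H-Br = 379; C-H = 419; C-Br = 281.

ΔH ≈ −45 kJ

Bonds broken (reactants):
  Br-Br: 1 × 196 = 196
  C-C: 1 × 355 = 355
  C-H: 6 × 419 = 2514
  Σ(broken) = 3065 kJ
Bonds formed (products):
  C-Br: 1 × 281 = 281
  C-C: 1 × 355 = 355
  C-H: 5 × 419 = 2095
  H-Br: 1 × 379 = 379
  Σ(formed) = 3110 kJ
ΔH = Σ(broken) − Σ(formed) = 3065 − 3110 = −45 kJ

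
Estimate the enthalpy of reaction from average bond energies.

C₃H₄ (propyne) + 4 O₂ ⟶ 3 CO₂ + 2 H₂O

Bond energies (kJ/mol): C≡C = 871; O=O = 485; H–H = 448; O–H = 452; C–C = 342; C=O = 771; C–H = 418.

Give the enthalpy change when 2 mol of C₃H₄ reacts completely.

Bonds broken (reactants):
  C≡C: 1 × 871 = 871
  C–C: 1 × 342 = 342
  C–H: 4 × 418 = 1672
  O=O: 4 × 485 = 1940
  Σ(broken) = 4825 kJ
Bonds formed (products):
  C=O: 6 × 771 = 4626
  O–H: 4 × 452 = 1808
  Σ(formed) = 6434 kJ
ΔH = Σ(broken) − Σ(formed) = 4825 − 6434 = −1609 kJ
For 2× the reaction as written: 2 × (−1609) = −3218 kJ

ΔH = −3218 kJ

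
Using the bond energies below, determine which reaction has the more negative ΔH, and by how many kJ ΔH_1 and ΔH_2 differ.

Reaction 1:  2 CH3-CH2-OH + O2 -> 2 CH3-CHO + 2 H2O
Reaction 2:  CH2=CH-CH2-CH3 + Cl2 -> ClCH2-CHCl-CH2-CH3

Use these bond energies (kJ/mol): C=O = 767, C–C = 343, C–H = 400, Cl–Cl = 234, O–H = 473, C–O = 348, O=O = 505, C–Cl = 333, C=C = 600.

Reaction 1:
  Bonds broken (reactants):
    C–C: 2 × 343 = 686
    C–H: 10 × 400 = 4000
    C–O: 2 × 348 = 696
    O–H: 2 × 473 = 946
    O=O: 1 × 505 = 505
    Σ(broken) = 6833 kJ
  Bonds formed (products):
    C–C: 2 × 343 = 686
    C–H: 8 × 400 = 3200
    C=O: 2 × 767 = 1534
    O–H: 4 × 473 = 1892
    Σ(formed) = 7312 kJ
  ΔH_1 = 6833 − 7312 = −479 kJ
Reaction 2:
  Bonds broken (reactants):
    C–C: 2 × 343 = 686
    C–H: 8 × 400 = 3200
    C=C: 1 × 600 = 600
    Cl–Cl: 1 × 234 = 234
    Σ(broken) = 4720 kJ
  Bonds formed (products):
    C–C: 3 × 343 = 1029
    C–Cl: 2 × 333 = 666
    C–H: 8 × 400 = 3200
    Σ(formed) = 4895 kJ
  ΔH_2 = 4720 − 4895 = −175 kJ
ΔH_1 − ΔH_2 = −304 kJ, so reaction 1 has the more negative ΔH; |ΔH_1 − ΔH_2| = 304 kJ.

Reaction 1, by 304 kJ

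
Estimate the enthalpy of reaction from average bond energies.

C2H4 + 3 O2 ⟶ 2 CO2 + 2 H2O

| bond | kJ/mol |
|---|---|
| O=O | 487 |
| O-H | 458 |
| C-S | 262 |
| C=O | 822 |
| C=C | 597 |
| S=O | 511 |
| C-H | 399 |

Bonds broken (reactants):
  C-H: 4 × 399 = 1596
  C=C: 1 × 597 = 597
  O=O: 3 × 487 = 1461
  Σ(broken) = 3654 kJ
Bonds formed (products):
  C=O: 4 × 822 = 3288
  O-H: 4 × 458 = 1832
  Σ(formed) = 5120 kJ
ΔH = Σ(broken) − Σ(formed) = 3654 − 5120 = −1466 kJ

ΔH ≈ −1466 kJ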